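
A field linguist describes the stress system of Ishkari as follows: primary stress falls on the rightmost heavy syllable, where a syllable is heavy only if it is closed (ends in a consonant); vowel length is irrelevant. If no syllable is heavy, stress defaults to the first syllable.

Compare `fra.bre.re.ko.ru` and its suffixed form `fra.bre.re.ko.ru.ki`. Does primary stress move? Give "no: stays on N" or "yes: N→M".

Base `fra.bre.re.ko.ru` (5 syllables):
  Weights: 1 fra L, 2 bre L, 3 re L, 4 ko L, 5 ru L.
  No heavy syllable in the domain; default to the first syllable = syllable 1.
  → primary stress on syllable 1.
Suffixed `fra.bre.re.ko.ru.ki` (6 syllables):
  Weights: 1 fra L, 2 bre L, 3 re L, 4 ko L, 5 ru L, 6 ki L.
  No heavy syllable in the domain; default to the first syllable = syllable 1.
  → primary stress on syllable 1.

no: stays on 1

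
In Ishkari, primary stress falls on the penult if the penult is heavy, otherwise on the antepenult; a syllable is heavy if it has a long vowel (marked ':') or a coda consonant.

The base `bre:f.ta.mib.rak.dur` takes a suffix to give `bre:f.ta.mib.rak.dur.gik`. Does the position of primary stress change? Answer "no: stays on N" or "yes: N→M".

yes: 4→5

Base `bre:f.ta.mib.rak.dur` (5 syllables):
  Weights: 3 mib H, 4 rak H, 5 dur H.
  The penult (syllable 4, rak) is heavy, so it takes stress.
  → primary stress on syllable 4.
Suffixed `bre:f.ta.mib.rak.dur.gik` (6 syllables):
  Weights: 4 rak H, 5 dur H, 6 gik H.
  The penult (syllable 5, dur) is heavy, so it takes stress.
  → primary stress on syllable 5.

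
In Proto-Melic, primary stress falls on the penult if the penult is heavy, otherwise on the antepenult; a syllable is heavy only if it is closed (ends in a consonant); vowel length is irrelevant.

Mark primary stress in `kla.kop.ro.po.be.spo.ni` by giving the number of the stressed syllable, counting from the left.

Weights: 5 be L, 6 spo L, 7 ni L.
The penult (syllable 6, spo) is light, so stress falls on the antepenult (syllable 5, be).
Primary stress: syllable 5 → kla.kop.ro.po.ˈbe.spo.ni.

5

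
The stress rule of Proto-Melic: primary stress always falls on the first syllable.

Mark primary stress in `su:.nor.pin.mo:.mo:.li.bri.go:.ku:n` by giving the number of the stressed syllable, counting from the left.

1

The word has 9 syllables; the first syllable is syllable 1 (su:).
Primary stress: syllable 1 → ˈsu:.nor.pin.mo:.mo:.li.bri.go:.ku:n.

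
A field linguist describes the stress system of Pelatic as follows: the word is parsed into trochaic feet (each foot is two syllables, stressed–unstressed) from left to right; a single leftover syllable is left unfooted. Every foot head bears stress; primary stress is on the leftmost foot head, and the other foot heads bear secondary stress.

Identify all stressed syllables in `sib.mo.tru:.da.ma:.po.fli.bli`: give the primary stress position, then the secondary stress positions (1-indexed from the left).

Parse left to right into trochaic (ˈσσ) feet: (ˈsib.mo) (ˈtru:.da) (ˈma:.po) (ˈfli.bli).
Foot heads (stressed positions): 1, 3, 5, 7.
End Rule Leftmost: primary stress on the leftmost head = syllable 1.
Secondary stress on 3, 5, 7: ˈsib.mo.ˌtru:.da.ˌma:.po.ˌfli.bli.

primary 1, secondary 3, 5, 7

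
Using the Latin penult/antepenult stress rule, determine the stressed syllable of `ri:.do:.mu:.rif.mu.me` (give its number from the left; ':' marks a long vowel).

Classical Latin: stress the penult if heavy (long vowel or closed), else the antepenult.
Weights: 4 rif H, 5 mu L, 6 me L.
The penult (syllable 5, mu) is light, so stress falls on the antepenult (syllable 4, rif).
Stress on syllable 4: ri:.do:.mu:.ˈrif.mu.me.

4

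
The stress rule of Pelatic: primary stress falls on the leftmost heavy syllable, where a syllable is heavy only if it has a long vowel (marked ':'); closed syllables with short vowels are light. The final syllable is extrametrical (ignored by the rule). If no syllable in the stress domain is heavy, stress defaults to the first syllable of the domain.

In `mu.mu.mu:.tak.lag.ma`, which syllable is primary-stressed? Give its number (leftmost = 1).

3

The final syllable (6, ma) is extrametrical; the stress domain is syllables 1–5.
Weights: 1 mu L, 2 mu L, 3 mu: H, 4 tak L, 5 lag L.
Heavy syllables in the domain: 3. The leftmost is syllable 3 (mu:).
Primary stress: syllable 3 → mu.mu.ˈmu:.tak.lag.ma.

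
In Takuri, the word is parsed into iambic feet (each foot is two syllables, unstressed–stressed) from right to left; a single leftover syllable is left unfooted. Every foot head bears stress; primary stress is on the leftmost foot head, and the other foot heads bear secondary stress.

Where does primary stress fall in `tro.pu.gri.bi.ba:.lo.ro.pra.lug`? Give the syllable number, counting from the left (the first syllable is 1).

3

Parse right to left into iambic (σˈσ) feet: tro (pu.ˈgri) (bi.ˈba:) (lo.ˈro) (pra.ˈlug). Syllable 1 is left unfooted.
Foot heads (stressed positions): 3, 5, 7, 9.
End Rule Leftmost: primary stress on the leftmost head = syllable 3.
Primary stress: syllable 3 → tro.pu.ˈgri.bi.ba:.lo.ro.pra.lug.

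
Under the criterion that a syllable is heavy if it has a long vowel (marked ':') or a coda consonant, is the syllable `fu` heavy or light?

`fu`: short vowel, open (no coda). Short vowel, open → light.

light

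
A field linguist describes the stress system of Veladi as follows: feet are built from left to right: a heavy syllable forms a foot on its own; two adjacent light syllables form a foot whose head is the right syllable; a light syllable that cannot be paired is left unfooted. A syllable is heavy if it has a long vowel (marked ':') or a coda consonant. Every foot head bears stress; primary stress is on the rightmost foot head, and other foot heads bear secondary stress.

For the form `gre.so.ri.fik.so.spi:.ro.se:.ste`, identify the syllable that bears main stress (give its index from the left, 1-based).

8

Weights: 1 gre L, 2 so L, 3 ri L, 4 fik H, 5 so L, 6 spi: H, 7 ro L, 8 se: H, 9 ste L.
Parse left to right (heavy = foot alone; LL = one foot; stranded L unfooted): (gre.ˈso) ri (ˈfik) so (ˈspi:) ro (ˈse:) ste.
Foot heads: 2, 4, 6, 8.
Primary stress on the rightmost head = syllable 8.
Primary stress: syllable 8 → gre.so.ri.fik.so.spi:.ro.ˈse:.ste.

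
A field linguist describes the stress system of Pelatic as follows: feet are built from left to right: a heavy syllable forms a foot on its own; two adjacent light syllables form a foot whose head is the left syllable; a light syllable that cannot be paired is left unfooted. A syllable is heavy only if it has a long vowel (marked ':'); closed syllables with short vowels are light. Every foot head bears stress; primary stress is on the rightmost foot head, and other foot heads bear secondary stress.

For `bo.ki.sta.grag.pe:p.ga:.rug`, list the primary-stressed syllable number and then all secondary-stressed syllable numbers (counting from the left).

Weights: 1 bo L, 2 ki L, 3 sta L, 4 grag L, 5 pe:p H, 6 ga: H, 7 rug L.
Parse left to right (heavy = foot alone; LL = one foot; stranded L unfooted): (ˈbo.ki) (ˈsta.grag) (ˈpe:p) (ˈga:) rug.
Foot heads: 1, 3, 5, 6.
Primary stress on the rightmost head = syllable 6.
Secondary stress on 1, 3, 5: ˌbo.ki.ˌsta.grag.ˌpe:p.ˈga:.rug.

primary 6, secondary 1, 3, 5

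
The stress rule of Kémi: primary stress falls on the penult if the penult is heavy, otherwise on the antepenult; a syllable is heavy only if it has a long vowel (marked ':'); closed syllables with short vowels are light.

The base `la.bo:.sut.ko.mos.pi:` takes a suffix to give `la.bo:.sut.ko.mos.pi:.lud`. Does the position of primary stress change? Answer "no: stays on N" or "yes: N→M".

Base `la.bo:.sut.ko.mos.pi:` (6 syllables):
  Weights: 4 ko L, 5 mos L, 6 pi: H.
  The penult (syllable 5, mos) is light, so stress falls on the antepenult (syllable 4, ko).
  → primary stress on syllable 4.
Suffixed `la.bo:.sut.ko.mos.pi:.lud` (7 syllables):
  Weights: 5 mos L, 6 pi: H, 7 lud L.
  The penult (syllable 6, pi:) is heavy, so it takes stress.
  → primary stress on syllable 6.

yes: 4→6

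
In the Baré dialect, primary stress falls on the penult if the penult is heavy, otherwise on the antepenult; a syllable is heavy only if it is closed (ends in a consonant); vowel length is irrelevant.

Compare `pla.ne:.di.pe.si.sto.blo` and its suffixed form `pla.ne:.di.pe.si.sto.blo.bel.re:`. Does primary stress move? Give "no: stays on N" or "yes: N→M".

Base `pla.ne:.di.pe.si.sto.blo` (7 syllables):
  Weights: 5 si L, 6 sto L, 7 blo L.
  The penult (syllable 6, sto) is light, so stress falls on the antepenult (syllable 5, si).
  → primary stress on syllable 5.
Suffixed `pla.ne:.di.pe.si.sto.blo.bel.re:` (9 syllables):
  Weights: 7 blo L, 8 bel H, 9 re: L.
  The penult (syllable 8, bel) is heavy, so it takes stress.
  → primary stress on syllable 8.

yes: 5→8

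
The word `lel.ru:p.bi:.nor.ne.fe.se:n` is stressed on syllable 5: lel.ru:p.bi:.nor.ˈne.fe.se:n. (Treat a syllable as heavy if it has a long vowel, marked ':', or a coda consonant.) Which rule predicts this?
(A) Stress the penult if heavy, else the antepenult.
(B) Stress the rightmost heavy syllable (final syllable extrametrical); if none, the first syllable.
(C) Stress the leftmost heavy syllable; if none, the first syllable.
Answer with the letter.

A

Rule A → syllable 5 ✓.
Rule B → syllable 4 (observed: 5).
Rule C → syllable 1 (observed: 5).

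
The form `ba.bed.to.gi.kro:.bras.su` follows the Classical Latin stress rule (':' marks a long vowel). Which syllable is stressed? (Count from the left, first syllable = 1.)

Classical Latin: stress the penult if heavy (long vowel or closed), else the antepenult.
Weights: 5 kro: H, 6 bras H, 7 su L.
The penult (syllable 6, bras) is heavy, so it takes stress.
Stress on syllable 6: ba.bed.to.gi.kro:.ˈbras.su.

6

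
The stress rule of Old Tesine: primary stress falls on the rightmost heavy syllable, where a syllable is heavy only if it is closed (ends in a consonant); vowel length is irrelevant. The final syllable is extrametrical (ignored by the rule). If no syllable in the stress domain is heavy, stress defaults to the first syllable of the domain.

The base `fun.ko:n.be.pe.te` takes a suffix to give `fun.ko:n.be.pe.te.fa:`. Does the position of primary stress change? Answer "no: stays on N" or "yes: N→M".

Base `fun.ko:n.be.pe.te` (5 syllables):
  The final syllable (5, te) is extrametrical; the stress domain is syllables 1–4.
  Weights: 1 fun H, 2 ko:n H, 3 be L, 4 pe L.
  Heavy syllables in the domain: 1, 2. The rightmost is syllable 2 (ko:n).
  → primary stress on syllable 2.
Suffixed `fun.ko:n.be.pe.te.fa:` (6 syllables):
  The final syllable (6, fa:) is extrametrical; the stress domain is syllables 1–5.
  Weights: 1 fun H, 2 ko:n H, 3 be L, 4 pe L, 5 te L.
  Heavy syllables in the domain: 1, 2. The rightmost is syllable 2 (ko:n).
  → primary stress on syllable 2.

no: stays on 2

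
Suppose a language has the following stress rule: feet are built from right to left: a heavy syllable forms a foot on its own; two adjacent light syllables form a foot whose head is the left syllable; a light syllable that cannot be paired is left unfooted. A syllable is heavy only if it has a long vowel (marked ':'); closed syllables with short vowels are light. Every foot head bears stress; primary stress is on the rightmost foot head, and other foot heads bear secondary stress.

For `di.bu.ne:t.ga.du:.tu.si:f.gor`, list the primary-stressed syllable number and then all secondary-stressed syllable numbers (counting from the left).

Weights: 1 di L, 2 bu L, 3 ne:t H, 4 ga L, 5 du: H, 6 tu L, 7 si:f H, 8 gor L.
Parse right to left (heavy = foot alone; LL = one foot; stranded L unfooted): (ˈdi.bu) (ˈne:t) ga (ˈdu:) tu (ˈsi:f) gor.
Foot heads: 1, 3, 5, 7.
Primary stress on the rightmost head = syllable 7.
Secondary stress on 1, 3, 5: ˌdi.bu.ˌne:t.ga.ˌdu:.tu.ˈsi:f.gor.

primary 7, secondary 1, 3, 5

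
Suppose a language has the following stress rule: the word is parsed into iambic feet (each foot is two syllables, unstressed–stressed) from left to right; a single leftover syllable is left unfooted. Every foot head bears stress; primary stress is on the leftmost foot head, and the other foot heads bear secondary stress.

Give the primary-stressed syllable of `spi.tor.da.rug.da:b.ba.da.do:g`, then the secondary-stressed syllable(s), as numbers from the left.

primary 2, secondary 4, 6, 8

Parse left to right into iambic (σˈσ) feet: (spi.ˈtor) (da.ˈrug) (da:b.ˈba) (da.ˈdo:g).
Foot heads (stressed positions): 2, 4, 6, 8.
End Rule Leftmost: primary stress on the leftmost head = syllable 2.
Secondary stress on 4, 6, 8: spi.ˈtor.da.ˌrug.da:b.ˌba.da.ˌdo:g.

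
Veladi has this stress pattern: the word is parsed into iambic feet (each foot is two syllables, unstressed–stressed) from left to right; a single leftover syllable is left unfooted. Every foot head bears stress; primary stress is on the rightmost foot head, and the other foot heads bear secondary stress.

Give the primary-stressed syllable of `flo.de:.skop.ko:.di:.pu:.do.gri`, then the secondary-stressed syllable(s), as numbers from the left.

Parse left to right into iambic (σˈσ) feet: (flo.ˈde:) (skop.ˈko:) (di:.ˈpu:) (do.ˈgri).
Foot heads (stressed positions): 2, 4, 6, 8.
End Rule Rightmost: primary stress on the rightmost head = syllable 8.
Secondary stress on 2, 4, 6: flo.ˌde:.skop.ˌko:.di:.ˌpu:.do.ˈgri.

primary 8, secondary 2, 4, 6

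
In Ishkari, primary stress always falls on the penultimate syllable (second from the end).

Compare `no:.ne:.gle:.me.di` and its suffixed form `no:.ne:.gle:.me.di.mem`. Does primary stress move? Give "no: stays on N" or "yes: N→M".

Base `no:.ne:.gle:.me.di` (5 syllables):
  The word has 5 syllables; the penultimate syllable (second from the end) is syllable 4 (me).
  → primary stress on syllable 4.
Suffixed `no:.ne:.gle:.me.di.mem` (6 syllables):
  The word has 6 syllables; the penultimate syllable (second from the end) is syllable 5 (di).
  → primary stress on syllable 5.

yes: 4→5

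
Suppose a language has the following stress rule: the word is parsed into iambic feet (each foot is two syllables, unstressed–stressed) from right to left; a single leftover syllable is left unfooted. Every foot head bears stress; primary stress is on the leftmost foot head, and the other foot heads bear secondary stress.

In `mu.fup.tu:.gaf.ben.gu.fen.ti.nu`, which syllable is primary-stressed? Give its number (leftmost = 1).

3

Parse right to left into iambic (σˈσ) feet: mu (fup.ˈtu:) (gaf.ˈben) (gu.ˈfen) (ti.ˈnu). Syllable 1 is left unfooted.
Foot heads (stressed positions): 3, 5, 7, 9.
End Rule Leftmost: primary stress on the leftmost head = syllable 3.
Primary stress: syllable 3 → mu.fup.ˈtu:.gaf.ben.gu.fen.ti.nu.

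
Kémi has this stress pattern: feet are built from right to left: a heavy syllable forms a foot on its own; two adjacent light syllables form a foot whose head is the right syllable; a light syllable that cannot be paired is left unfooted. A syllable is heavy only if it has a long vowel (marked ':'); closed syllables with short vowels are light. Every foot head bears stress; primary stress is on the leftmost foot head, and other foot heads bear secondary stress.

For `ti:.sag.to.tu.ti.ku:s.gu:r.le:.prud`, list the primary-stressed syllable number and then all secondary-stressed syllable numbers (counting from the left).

Weights: 1 ti: H, 2 sag L, 3 to L, 4 tu L, 5 ti L, 6 ku:s H, 7 gu:r H, 8 le: H, 9 prud L.
Parse right to left (heavy = foot alone; LL = one foot; stranded L unfooted): (ˈti:) (sag.ˈto) (tu.ˈti) (ˈku:s) (ˈgu:r) (ˈle:) prud.
Foot heads: 1, 3, 5, 6, 7, 8.
Primary stress on the leftmost head = syllable 1.
Secondary stress on 3, 5, 6, 7, 8: ˈti:.sag.ˌto.tu.ˌti.ˌku:s.ˌgu:r.ˌle:.prud.

primary 1, secondary 3, 5, 6, 7, 8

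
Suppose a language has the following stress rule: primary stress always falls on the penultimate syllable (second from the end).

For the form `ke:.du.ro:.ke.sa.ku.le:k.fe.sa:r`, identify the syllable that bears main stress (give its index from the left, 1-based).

The word has 9 syllables; the penultimate syllable (second from the end) is syllable 8 (fe).
Primary stress: syllable 8 → ke:.du.ro:.ke.sa.ku.le:k.ˈfe.sa:r.

8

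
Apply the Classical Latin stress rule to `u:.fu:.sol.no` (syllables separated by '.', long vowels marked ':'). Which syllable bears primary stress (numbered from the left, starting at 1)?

Classical Latin: stress the penult if heavy (long vowel or closed), else the antepenult.
Weights: 2 fu: H, 3 sol H, 4 no L.
The penult (syllable 3, sol) is heavy, so it takes stress.
Stress on syllable 3: u:.fu:.ˈsol.no.

3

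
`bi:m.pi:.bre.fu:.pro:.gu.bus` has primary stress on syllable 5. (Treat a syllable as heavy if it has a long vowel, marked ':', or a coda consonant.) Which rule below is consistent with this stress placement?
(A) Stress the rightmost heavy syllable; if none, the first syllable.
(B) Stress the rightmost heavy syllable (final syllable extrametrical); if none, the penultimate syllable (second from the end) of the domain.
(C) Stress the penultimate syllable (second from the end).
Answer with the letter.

B

Rule A → syllable 7 (observed: 5).
Rule B → syllable 5 ✓.
Rule C → syllable 6 (observed: 5).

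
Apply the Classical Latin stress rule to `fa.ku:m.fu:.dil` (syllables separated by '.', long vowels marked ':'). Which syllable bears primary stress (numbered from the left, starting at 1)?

Classical Latin: stress the penult if heavy (long vowel or closed), else the antepenult.
Weights: 2 ku:m H, 3 fu: H, 4 dil H.
The penult (syllable 3, fu:) is heavy, so it takes stress.
Stress on syllable 3: fa.ku:m.ˈfu:.dil.

3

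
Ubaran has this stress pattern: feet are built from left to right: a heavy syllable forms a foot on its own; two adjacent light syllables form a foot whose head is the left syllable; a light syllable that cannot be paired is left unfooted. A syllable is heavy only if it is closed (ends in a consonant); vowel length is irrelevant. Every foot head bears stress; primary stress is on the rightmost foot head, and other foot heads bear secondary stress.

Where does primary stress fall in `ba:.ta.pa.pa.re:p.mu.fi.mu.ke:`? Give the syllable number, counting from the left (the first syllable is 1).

Weights: 1 ba: L, 2 ta L, 3 pa L, 4 pa L, 5 re:p H, 6 mu L, 7 fi L, 8 mu L, 9 ke: L.
Parse left to right (heavy = foot alone; LL = one foot; stranded L unfooted): (ˈba:.ta) (ˈpa.pa) (ˈre:p) (ˈmu.fi) (ˈmu.ke:).
Foot heads: 1, 3, 5, 6, 8.
Primary stress on the rightmost head = syllable 8.
Primary stress: syllable 8 → ba:.ta.pa.pa.re:p.mu.fi.ˈmu.ke:.

8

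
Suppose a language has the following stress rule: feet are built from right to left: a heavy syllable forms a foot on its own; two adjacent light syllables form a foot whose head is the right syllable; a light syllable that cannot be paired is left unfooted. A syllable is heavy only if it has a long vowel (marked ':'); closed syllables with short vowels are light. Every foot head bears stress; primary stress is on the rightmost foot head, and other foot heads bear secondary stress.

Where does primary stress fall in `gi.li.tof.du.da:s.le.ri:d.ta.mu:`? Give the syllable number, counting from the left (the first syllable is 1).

Weights: 1 gi L, 2 li L, 3 tof L, 4 du L, 5 da:s H, 6 le L, 7 ri:d H, 8 ta L, 9 mu: H.
Parse right to left (heavy = foot alone; LL = one foot; stranded L unfooted): (gi.ˈli) (tof.ˈdu) (ˈda:s) le (ˈri:d) ta (ˈmu:).
Foot heads: 2, 4, 5, 7, 9.
Primary stress on the rightmost head = syllable 9.
Primary stress: syllable 9 → gi.li.tof.du.da:s.le.ri:d.ta.ˈmu:.

9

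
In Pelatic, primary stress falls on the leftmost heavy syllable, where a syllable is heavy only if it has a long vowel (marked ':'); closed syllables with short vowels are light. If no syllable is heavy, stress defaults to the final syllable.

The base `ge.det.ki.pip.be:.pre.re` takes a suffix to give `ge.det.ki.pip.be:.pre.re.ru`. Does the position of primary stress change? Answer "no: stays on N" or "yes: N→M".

no: stays on 5

Base `ge.det.ki.pip.be:.pre.re` (7 syllables):
  Weights: 1 ge L, 2 det L, 3 ki L, 4 pip L, 5 be: H, 6 pre L, 7 re L.
  Heavy syllables in the domain: 5. The leftmost is syllable 5 (be:).
  → primary stress on syllable 5.
Suffixed `ge.det.ki.pip.be:.pre.re.ru` (8 syllables):
  Weights: 1 ge L, 2 det L, 3 ki L, 4 pip L, 5 be: H, 6 pre L, 7 re L, 8 ru L.
  Heavy syllables in the domain: 5. The leftmost is syllable 5 (be:).
  → primary stress on syllable 5.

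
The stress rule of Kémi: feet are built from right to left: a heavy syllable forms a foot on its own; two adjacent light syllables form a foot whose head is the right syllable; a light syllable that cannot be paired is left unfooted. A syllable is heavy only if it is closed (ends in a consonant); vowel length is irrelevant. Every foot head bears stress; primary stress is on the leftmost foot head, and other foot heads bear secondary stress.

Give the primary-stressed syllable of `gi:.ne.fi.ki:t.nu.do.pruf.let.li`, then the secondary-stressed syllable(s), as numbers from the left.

Weights: 1 gi: L, 2 ne L, 3 fi L, 4 ki:t H, 5 nu L, 6 do L, 7 pruf H, 8 let H, 9 li L.
Parse right to left (heavy = foot alone; LL = one foot; stranded L unfooted): gi: (ne.ˈfi) (ˈki:t) (nu.ˈdo) (ˈpruf) (ˈlet) li.
Foot heads: 3, 4, 6, 7, 8.
Primary stress on the leftmost head = syllable 3.
Secondary stress on 4, 6, 7, 8: gi:.ne.ˈfi.ˌki:t.nu.ˌdo.ˌpruf.ˌlet.li.

primary 3, secondary 4, 6, 7, 8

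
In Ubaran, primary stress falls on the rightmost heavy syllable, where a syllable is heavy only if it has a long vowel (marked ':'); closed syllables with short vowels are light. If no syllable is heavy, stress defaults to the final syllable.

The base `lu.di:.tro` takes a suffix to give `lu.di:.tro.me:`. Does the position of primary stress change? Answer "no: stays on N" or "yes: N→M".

yes: 2→4

Base `lu.di:.tro` (3 syllables):
  Weights: 1 lu L, 2 di: H, 3 tro L.
  Heavy syllables in the domain: 2. The rightmost is syllable 2 (di:).
  → primary stress on syllable 2.
Suffixed `lu.di:.tro.me:` (4 syllables):
  Weights: 1 lu L, 2 di: H, 3 tro L, 4 me: H.
  Heavy syllables in the domain: 2, 4. The rightmost is syllable 4 (me:).
  → primary stress on syllable 4.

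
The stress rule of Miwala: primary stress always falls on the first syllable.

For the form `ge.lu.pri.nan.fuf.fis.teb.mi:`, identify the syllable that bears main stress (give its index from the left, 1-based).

The word has 8 syllables; the first syllable is syllable 1 (ge).
Primary stress: syllable 1 → ˈge.lu.pri.nan.fuf.fis.teb.mi:.

1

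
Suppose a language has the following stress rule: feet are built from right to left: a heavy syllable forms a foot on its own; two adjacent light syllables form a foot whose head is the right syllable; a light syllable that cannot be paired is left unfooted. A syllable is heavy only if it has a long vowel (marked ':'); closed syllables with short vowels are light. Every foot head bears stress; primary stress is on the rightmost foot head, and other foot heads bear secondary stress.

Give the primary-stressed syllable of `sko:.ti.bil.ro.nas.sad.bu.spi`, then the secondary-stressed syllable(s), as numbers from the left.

Weights: 1 sko: H, 2 ti L, 3 bil L, 4 ro L, 5 nas L, 6 sad L, 7 bu L, 8 spi L.
Parse right to left (heavy = foot alone; LL = one foot; stranded L unfooted): (ˈsko:) ti (bil.ˈro) (nas.ˈsad) (bu.ˈspi).
Foot heads: 1, 4, 6, 8.
Primary stress on the rightmost head = syllable 8.
Secondary stress on 1, 4, 6: ˌsko:.ti.bil.ˌro.nas.ˌsad.bu.ˈspi.

primary 8, secondary 1, 4, 6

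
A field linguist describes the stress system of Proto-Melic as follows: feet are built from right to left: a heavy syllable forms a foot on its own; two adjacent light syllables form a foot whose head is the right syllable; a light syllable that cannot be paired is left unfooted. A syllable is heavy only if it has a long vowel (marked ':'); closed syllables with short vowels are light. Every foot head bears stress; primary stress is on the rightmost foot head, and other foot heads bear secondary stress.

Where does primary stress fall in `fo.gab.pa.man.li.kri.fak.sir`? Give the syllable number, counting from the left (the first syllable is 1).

Weights: 1 fo L, 2 gab L, 3 pa L, 4 man L, 5 li L, 6 kri L, 7 fak L, 8 sir L.
Parse right to left (heavy = foot alone; LL = one foot; stranded L unfooted): (fo.ˈgab) (pa.ˈman) (li.ˈkri) (fak.ˈsir).
Foot heads: 2, 4, 6, 8.
Primary stress on the rightmost head = syllable 8.
Primary stress: syllable 8 → fo.gab.pa.man.li.kri.fak.ˈsir.

8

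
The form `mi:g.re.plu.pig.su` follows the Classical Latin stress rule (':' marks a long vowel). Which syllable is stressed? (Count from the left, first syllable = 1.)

Classical Latin: stress the penult if heavy (long vowel or closed), else the antepenult.
Weights: 3 plu L, 4 pig H, 5 su L.
The penult (syllable 4, pig) is heavy, so it takes stress.
Stress on syllable 4: mi:g.re.plu.ˈpig.su.

4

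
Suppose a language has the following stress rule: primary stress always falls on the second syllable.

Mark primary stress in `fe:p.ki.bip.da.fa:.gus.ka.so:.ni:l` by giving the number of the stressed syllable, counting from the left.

2

The word has 9 syllables; the second syllable is syllable 2 (ki).
Primary stress: syllable 2 → fe:p.ˈki.bip.da.fa:.gus.ka.so:.ni:l.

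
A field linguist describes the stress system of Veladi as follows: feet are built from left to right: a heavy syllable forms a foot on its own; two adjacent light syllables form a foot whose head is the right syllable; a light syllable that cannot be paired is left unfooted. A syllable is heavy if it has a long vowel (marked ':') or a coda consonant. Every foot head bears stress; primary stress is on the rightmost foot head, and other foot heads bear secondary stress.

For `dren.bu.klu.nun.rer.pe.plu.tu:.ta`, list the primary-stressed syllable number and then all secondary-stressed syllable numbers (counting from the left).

Weights: 1 dren H, 2 bu L, 3 klu L, 4 nun H, 5 rer H, 6 pe L, 7 plu L, 8 tu: H, 9 ta L.
Parse left to right (heavy = foot alone; LL = one foot; stranded L unfooted): (ˈdren) (bu.ˈklu) (ˈnun) (ˈrer) (pe.ˈplu) (ˈtu:) ta.
Foot heads: 1, 3, 4, 5, 7, 8.
Primary stress on the rightmost head = syllable 8.
Secondary stress on 1, 3, 4, 5, 7: ˌdren.bu.ˌklu.ˌnun.ˌrer.pe.ˌplu.ˈtu:.ta.

primary 8, secondary 1, 3, 4, 5, 7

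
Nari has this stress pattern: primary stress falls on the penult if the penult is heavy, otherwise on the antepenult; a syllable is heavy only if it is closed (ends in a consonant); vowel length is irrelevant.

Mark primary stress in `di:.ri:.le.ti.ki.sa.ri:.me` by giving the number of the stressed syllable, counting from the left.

6

Weights: 6 sa L, 7 ri: L, 8 me L.
The penult (syllable 7, ri:) is light, so stress falls on the antepenult (syllable 6, sa).
Primary stress: syllable 6 → di:.ri:.le.ti.ki.ˈsa.ri:.me.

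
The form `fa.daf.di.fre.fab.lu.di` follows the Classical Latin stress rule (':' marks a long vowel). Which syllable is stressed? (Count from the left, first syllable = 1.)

5

Classical Latin: stress the penult if heavy (long vowel or closed), else the antepenult.
Weights: 5 fab H, 6 lu L, 7 di L.
The penult (syllable 6, lu) is light, so stress falls on the antepenult (syllable 5, fab).
Stress on syllable 5: fa.daf.di.fre.ˈfab.lu.di.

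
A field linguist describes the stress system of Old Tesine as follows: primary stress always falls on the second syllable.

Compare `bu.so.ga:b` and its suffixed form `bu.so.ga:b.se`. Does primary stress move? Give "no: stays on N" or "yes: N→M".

no: stays on 2

Base `bu.so.ga:b` (3 syllables):
  The word has 3 syllables; the second syllable is syllable 2 (so).
  → primary stress on syllable 2.
Suffixed `bu.so.ga:b.se` (4 syllables):
  The word has 4 syllables; the second syllable is syllable 2 (so).
  → primary stress on syllable 2.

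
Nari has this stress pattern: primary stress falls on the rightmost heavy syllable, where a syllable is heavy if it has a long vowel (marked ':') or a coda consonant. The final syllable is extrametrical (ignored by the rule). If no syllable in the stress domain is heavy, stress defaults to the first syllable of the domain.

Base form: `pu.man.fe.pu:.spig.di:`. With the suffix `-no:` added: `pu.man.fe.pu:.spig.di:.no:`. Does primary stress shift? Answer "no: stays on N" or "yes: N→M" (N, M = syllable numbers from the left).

Base `pu.man.fe.pu:.spig.di:` (6 syllables):
  The final syllable (6, di:) is extrametrical; the stress domain is syllables 1–5.
  Weights: 1 pu L, 2 man H, 3 fe L, 4 pu: H, 5 spig H.
  Heavy syllables in the domain: 2, 4, 5. The rightmost is syllable 5 (spig).
  → primary stress on syllable 5.
Suffixed `pu.man.fe.pu:.spig.di:.no:` (7 syllables):
  The final syllable (7, no:) is extrametrical; the stress domain is syllables 1–6.
  Weights: 1 pu L, 2 man H, 3 fe L, 4 pu: H, 5 spig H, 6 di: H.
  Heavy syllables in the domain: 2, 4, 5, 6. The rightmost is syllable 6 (di:).
  → primary stress on syllable 6.

yes: 5→6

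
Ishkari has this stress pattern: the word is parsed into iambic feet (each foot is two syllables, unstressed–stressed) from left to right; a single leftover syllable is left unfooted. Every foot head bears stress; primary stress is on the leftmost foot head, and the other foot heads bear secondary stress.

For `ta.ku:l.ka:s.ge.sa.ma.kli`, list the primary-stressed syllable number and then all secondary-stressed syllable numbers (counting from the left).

Parse left to right into iambic (σˈσ) feet: (ta.ˈku:l) (ka:s.ˈge) (sa.ˈma) kli. Syllable 7 is left unfooted.
Foot heads (stressed positions): 2, 4, 6.
End Rule Leftmost: primary stress on the leftmost head = syllable 2.
Secondary stress on 4, 6: ta.ˈku:l.ka:s.ˌge.sa.ˌma.kli.

primary 2, secondary 4, 6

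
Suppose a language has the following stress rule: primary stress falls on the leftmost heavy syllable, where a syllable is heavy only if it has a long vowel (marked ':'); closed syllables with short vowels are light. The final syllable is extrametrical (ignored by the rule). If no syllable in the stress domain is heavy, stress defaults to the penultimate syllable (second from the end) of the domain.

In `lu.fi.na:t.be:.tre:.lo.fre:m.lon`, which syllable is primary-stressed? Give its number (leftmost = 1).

3

The final syllable (8, lon) is extrametrical; the stress domain is syllables 1–7.
Weights: 1 lu L, 2 fi L, 3 na:t H, 4 be: H, 5 tre: H, 6 lo L, 7 fre:m H.
Heavy syllables in the domain: 3, 4, 5, 7. The leftmost is syllable 3 (na:t).
Primary stress: syllable 3 → lu.fi.ˈna:t.be:.tre:.lo.fre:m.lon.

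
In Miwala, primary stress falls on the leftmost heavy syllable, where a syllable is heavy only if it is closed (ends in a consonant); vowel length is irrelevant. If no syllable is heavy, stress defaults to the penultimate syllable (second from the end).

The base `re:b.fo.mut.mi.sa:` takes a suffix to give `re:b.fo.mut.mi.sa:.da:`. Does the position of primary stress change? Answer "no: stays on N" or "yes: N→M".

no: stays on 1

Base `re:b.fo.mut.mi.sa:` (5 syllables):
  Weights: 1 re:b H, 2 fo L, 3 mut H, 4 mi L, 5 sa: L.
  Heavy syllables in the domain: 1, 3. The leftmost is syllable 1 (re:b).
  → primary stress on syllable 1.
Suffixed `re:b.fo.mut.mi.sa:.da:` (6 syllables):
  Weights: 1 re:b H, 2 fo L, 3 mut H, 4 mi L, 5 sa: L, 6 da: L.
  Heavy syllables in the domain: 1, 3. The leftmost is syllable 1 (re:b).
  → primary stress on syllable 1.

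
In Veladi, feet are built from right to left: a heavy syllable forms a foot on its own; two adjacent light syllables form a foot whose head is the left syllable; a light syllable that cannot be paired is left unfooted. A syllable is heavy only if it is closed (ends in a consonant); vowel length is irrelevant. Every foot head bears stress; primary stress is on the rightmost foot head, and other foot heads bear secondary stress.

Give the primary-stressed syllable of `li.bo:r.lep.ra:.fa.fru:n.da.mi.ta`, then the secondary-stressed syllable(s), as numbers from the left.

Weights: 1 li L, 2 bo:r H, 3 lep H, 4 ra: L, 5 fa L, 6 fru:n H, 7 da L, 8 mi L, 9 ta L.
Parse right to left (heavy = foot alone; LL = one foot; stranded L unfooted): li (ˈbo:r) (ˈlep) (ˈra:.fa) (ˈfru:n) da (ˈmi.ta).
Foot heads: 2, 3, 4, 6, 8.
Primary stress on the rightmost head = syllable 8.
Secondary stress on 2, 3, 4, 6: li.ˌbo:r.ˌlep.ˌra:.fa.ˌfru:n.da.ˈmi.ta.

primary 8, secondary 2, 3, 4, 6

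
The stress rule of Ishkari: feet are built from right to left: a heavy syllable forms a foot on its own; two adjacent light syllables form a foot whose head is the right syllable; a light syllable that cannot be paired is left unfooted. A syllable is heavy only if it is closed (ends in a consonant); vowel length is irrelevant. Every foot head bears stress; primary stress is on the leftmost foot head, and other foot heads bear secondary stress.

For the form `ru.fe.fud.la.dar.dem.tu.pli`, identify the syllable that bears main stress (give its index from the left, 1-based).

2

Weights: 1 ru L, 2 fe L, 3 fud H, 4 la L, 5 dar H, 6 dem H, 7 tu L, 8 pli L.
Parse right to left (heavy = foot alone; LL = one foot; stranded L unfooted): (ru.ˈfe) (ˈfud) la (ˈdar) (ˈdem) (tu.ˈpli).
Foot heads: 2, 3, 5, 6, 8.
Primary stress on the leftmost head = syllable 2.
Primary stress: syllable 2 → ru.ˈfe.fud.la.dar.dem.tu.pli.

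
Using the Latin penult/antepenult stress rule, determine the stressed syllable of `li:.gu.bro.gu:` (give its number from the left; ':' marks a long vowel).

Classical Latin: stress the penult if heavy (long vowel or closed), else the antepenult.
Weights: 2 gu L, 3 bro L, 4 gu: H.
The penult (syllable 3, bro) is light, so stress falls on the antepenult (syllable 2, gu).
Stress on syllable 2: li:.ˈgu.bro.gu:.

2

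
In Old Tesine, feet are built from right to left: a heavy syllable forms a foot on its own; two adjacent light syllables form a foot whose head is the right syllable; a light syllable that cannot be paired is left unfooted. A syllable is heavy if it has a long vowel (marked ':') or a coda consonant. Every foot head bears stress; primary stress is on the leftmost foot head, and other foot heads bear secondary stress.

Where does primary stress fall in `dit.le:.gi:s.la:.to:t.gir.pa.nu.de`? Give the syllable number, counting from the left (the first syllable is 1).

Weights: 1 dit H, 2 le: H, 3 gi:s H, 4 la: H, 5 to:t H, 6 gir H, 7 pa L, 8 nu L, 9 de L.
Parse right to left (heavy = foot alone; LL = one foot; stranded L unfooted): (ˈdit) (ˈle:) (ˈgi:s) (ˈla:) (ˈto:t) (ˈgir) pa (nu.ˈde).
Foot heads: 1, 2, 3, 4, 5, 6, 9.
Primary stress on the leftmost head = syllable 1.
Primary stress: syllable 1 → ˈdit.le:.gi:s.la:.to:t.gir.pa.nu.de.

1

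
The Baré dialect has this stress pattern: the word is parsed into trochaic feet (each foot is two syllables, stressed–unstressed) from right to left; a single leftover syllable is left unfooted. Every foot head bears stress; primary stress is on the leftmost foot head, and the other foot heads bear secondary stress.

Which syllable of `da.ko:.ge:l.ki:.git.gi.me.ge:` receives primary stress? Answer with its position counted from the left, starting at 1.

1

Parse right to left into trochaic (ˈσσ) feet: (ˈda.ko:) (ˈge:l.ki:) (ˈgit.gi) (ˈme.ge:).
Foot heads (stressed positions): 1, 3, 5, 7.
End Rule Leftmost: primary stress on the leftmost head = syllable 1.
Primary stress: syllable 1 → ˈda.ko:.ge:l.ki:.git.gi.me.ge:.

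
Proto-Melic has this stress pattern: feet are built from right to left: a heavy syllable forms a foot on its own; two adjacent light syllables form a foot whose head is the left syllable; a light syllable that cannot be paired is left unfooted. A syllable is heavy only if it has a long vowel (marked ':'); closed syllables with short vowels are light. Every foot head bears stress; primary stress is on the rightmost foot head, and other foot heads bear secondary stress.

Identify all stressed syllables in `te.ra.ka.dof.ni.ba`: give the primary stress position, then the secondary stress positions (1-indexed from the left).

primary 5, secondary 1, 3

Weights: 1 te L, 2 ra L, 3 ka L, 4 dof L, 5 ni L, 6 ba L.
Parse right to left (heavy = foot alone; LL = one foot; stranded L unfooted): (ˈte.ra) (ˈka.dof) (ˈni.ba).
Foot heads: 1, 3, 5.
Primary stress on the rightmost head = syllable 5.
Secondary stress on 1, 3: ˌte.ra.ˌka.dof.ˈni.ba.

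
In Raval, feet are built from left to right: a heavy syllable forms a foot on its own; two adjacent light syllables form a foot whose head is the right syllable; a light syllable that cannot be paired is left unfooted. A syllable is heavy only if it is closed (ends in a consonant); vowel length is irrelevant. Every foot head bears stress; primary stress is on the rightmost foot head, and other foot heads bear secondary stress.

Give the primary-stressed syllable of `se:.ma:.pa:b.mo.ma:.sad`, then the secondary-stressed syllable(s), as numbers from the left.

Weights: 1 se: L, 2 ma: L, 3 pa:b H, 4 mo L, 5 ma: L, 6 sad H.
Parse left to right (heavy = foot alone; LL = one foot; stranded L unfooted): (se:.ˈma:) (ˈpa:b) (mo.ˈma:) (ˈsad).
Foot heads: 2, 3, 5, 6.
Primary stress on the rightmost head = syllable 6.
Secondary stress on 2, 3, 5: se:.ˌma:.ˌpa:b.mo.ˌma:.ˈsad.

primary 6, secondary 2, 3, 5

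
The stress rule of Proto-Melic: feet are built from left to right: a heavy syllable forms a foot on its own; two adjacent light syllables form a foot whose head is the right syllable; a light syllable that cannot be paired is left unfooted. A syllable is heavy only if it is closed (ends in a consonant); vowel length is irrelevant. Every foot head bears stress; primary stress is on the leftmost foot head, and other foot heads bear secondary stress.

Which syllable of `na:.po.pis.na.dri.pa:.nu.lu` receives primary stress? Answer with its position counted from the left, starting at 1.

Weights: 1 na: L, 2 po L, 3 pis H, 4 na L, 5 dri L, 6 pa: L, 7 nu L, 8 lu L.
Parse left to right (heavy = foot alone; LL = one foot; stranded L unfooted): (na:.ˈpo) (ˈpis) (na.ˈdri) (pa:.ˈnu) lu.
Foot heads: 2, 3, 5, 7.
Primary stress on the leftmost head = syllable 2.
Primary stress: syllable 2 → na:.ˈpo.pis.na.dri.pa:.nu.lu.

2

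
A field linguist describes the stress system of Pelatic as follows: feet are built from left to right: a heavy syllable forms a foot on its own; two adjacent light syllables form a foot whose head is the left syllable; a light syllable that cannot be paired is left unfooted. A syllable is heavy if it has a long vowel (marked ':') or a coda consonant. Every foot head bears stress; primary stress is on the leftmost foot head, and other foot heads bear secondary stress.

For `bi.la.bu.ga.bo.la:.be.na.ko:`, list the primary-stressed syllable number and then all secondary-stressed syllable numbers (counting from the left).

primary 1, secondary 3, 6, 7, 9

Weights: 1 bi L, 2 la L, 3 bu L, 4 ga L, 5 bo L, 6 la: H, 7 be L, 8 na L, 9 ko: H.
Parse left to right (heavy = foot alone; LL = one foot; stranded L unfooted): (ˈbi.la) (ˈbu.ga) bo (ˈla:) (ˈbe.na) (ˈko:).
Foot heads: 1, 3, 6, 7, 9.
Primary stress on the leftmost head = syllable 1.
Secondary stress on 3, 6, 7, 9: ˈbi.la.ˌbu.ga.bo.ˌla:.ˌbe.na.ˌko:.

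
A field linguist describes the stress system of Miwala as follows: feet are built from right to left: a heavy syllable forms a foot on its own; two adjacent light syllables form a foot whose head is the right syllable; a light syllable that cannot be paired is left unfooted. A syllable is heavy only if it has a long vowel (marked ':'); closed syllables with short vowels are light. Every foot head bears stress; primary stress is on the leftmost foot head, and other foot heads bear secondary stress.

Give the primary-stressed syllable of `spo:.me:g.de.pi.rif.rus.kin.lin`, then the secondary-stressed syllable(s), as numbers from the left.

primary 1, secondary 2, 4, 6, 8

Weights: 1 spo: H, 2 me:g H, 3 de L, 4 pi L, 5 rif L, 6 rus L, 7 kin L, 8 lin L.
Parse right to left (heavy = foot alone; LL = one foot; stranded L unfooted): (ˈspo:) (ˈme:g) (de.ˈpi) (rif.ˈrus) (kin.ˈlin).
Foot heads: 1, 2, 4, 6, 8.
Primary stress on the leftmost head = syllable 1.
Secondary stress on 2, 4, 6, 8: ˈspo:.ˌme:g.de.ˌpi.rif.ˌrus.kin.ˌlin.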